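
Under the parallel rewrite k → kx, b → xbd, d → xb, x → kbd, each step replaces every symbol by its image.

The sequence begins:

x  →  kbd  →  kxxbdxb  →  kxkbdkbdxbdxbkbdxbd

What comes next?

Rewriting the 19 symbols of kxkbdkbdxbdxbkbdxbd one by one yields kx kbd kx xbd xb kx xbd xb kbd xbd xb kbd xbd kx xbd xb kbd xbd xb; concatenated:

kxkbdkxxbdxbkxxbdxbkbdxbdxbkbdxbdkxxbdxbkbdxbdxb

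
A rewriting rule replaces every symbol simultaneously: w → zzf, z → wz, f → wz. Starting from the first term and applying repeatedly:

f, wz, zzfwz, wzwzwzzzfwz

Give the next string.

Expanding wzwzwzzzfwz: w→zzf, z→wz, w→zzf, z→wz, w→zzf, z→wz, z→wz, z→wz, f→wz, w→zzf, z→wz. Concatenated: zzf wz zzf wz zzf wz wz wz wz zzf wz.

zzfwzzzfwzzzfwzwzwzwzzzfwz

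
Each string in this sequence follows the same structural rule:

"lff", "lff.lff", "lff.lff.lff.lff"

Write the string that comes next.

Each string is two copies of the previous one joined by '.'.
Doubling lff.lff.lff.lff with '.' between the halves:

lff.lff.lff.lff.lff.lff.lff.lff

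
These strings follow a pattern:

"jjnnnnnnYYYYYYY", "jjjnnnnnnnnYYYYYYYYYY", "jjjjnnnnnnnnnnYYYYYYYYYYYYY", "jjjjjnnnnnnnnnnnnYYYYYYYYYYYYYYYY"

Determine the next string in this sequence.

jjjjjjnnnnnnnnnnnnnnYYYYYYYYYYYYYYYYYYY

Term n consists of n-1 j's, followed by 2n n's, followed by 3n-2 Y's, where the shown terms are n = 3, 4, 5, 6.
At n = 7 the blocks have lengths 6, 14, 19.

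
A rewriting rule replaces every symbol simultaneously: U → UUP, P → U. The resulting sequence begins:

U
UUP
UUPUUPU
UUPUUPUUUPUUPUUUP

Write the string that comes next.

UUPUUPUUUPUUPUUUPUUPUUPUUUPUUPUUUPUUPUUPU

φ(UUPUUPUUUPUUPUUUP) expands symbol-by-symbol to UUP UUP U UUP UUP U UUP UUP UUP U UUP UUP U UUP UUP UUP U; joining the 17 pieces gives the next term.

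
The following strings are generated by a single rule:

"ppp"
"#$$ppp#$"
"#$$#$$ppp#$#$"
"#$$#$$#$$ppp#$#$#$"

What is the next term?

#$$#$$#$$#$$ppp#$#$#$#$

Each term wraps the previous one in #$$ on the left and #$ on the right.
So the next term is #$$·#$$#$$#$$ppp#$#$#$·#$.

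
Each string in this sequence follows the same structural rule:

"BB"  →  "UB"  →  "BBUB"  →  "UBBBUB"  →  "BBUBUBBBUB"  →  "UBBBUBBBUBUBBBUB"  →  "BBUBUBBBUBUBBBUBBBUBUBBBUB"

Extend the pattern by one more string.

From term 3 onward, concatenate the second-to-last term with the last: BB·UB = BBUB, UB·BBUB = UBBBUB, …
The next term joins UBBBUBBBUBUBBBUB and BBUBUBBBUBUBBBUBBBUBUBBBUB.

UBBBUBBBUBUBBBUBBBUBUBBBUBUBBBUBBBUBUBBBUB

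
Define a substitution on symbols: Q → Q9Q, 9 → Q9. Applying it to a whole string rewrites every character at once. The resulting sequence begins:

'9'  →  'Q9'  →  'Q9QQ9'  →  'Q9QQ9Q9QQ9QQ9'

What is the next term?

Rewriting the 13 symbols of Q9QQ9Q9QQ9QQ9 one by one yields Q9Q Q9 Q9Q Q9Q Q9 Q9Q Q9 Q9Q Q9Q Q9 Q9Q Q9Q Q9; concatenated:

Q9QQ9Q9QQ9QQ9Q9QQ9Q9QQ9QQ9Q9QQ9QQ9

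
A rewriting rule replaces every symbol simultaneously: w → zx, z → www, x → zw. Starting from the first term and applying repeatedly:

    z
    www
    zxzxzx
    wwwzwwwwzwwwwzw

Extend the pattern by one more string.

Replace each of the 15 characters of wwwzwwwwzwwwwzw in place — zx zx zx www zx zx zx zx www zx zx zx zx www zx — and concatenate.

zxzxzxwwwzxzxzxzxwwwzxzxzxzxwwwzx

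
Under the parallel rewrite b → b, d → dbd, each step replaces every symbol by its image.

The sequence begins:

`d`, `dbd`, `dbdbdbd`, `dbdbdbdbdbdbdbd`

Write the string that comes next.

dbdbdbdbdbdbdbdbdbdbdbdbdbdbdbd

Replace each of the 15 characters of dbdbdbdbdbdbdbd in place — dbd b dbd b dbd b dbd b dbd b dbd b dbd b dbd — and concatenate.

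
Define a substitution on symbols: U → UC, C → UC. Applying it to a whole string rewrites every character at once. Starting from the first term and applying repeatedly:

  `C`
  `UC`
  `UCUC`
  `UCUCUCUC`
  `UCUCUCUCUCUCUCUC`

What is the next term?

Applying the rule to each of the 16 symbols of UCUCUCUCUCUCUCUC gives the pieces UC UC UC UC UC UC UC UC UC UC UC UC UC UC UC UC, which concatenate to the answer.

UCUCUCUCUCUCUCUCUCUCUCUCUCUCUCUC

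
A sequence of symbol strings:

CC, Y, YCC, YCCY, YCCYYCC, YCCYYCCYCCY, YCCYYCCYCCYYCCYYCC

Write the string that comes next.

This is a Fibonacci-style word recurrence s(k) = s(k−1)·s(k−2): e.g. Y·CC = YCC.
So term 8 is YCCYYCCYCCYYCCYYCC·YCCYYCCYCCY.

YCCYYCCYCCYYCCYYCCYCCYYCCYCCY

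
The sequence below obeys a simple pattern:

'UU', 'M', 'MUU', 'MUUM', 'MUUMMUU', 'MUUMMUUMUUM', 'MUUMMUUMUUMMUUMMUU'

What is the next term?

MUUMMUUMUUMMUUMMUUMUUMMUUMUUM

From term 3 onward, concatenate the last term with the second-to-last: M·UU = MUU, MUU·M = MUUM, …
The next term joins MUUMMUUMUUMMUUMMUU and MUUMMUUMUUM.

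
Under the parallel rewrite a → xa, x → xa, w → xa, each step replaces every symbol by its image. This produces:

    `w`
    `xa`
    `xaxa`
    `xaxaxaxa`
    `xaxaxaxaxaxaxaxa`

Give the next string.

Rewriting the 16 symbols of xaxaxaxaxaxaxaxa one by one yields xa xa xa xa xa xa xa xa xa xa xa xa xa xa xa xa; concatenated:

xaxaxaxaxaxaxaxaxaxaxaxaxaxaxaxa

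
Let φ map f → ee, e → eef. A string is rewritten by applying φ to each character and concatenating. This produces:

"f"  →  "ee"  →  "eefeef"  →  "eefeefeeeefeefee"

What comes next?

eefeefeeeefeefeeeefeefeefeefeeeefeefeeeefeef

Applying the rule to each of the 16 symbols of eefeefeeeefeefee gives the pieces eef eef ee eef eef ee eef eef eef eef ee eef eef ee eef eef, which concatenate to the answer.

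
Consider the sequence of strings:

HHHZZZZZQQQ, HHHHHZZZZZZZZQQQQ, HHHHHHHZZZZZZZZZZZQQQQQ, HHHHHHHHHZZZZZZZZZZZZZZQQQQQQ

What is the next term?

Each string has the form H^{2n-1} Z^{3n-1} Q^{n+1}, where the shown terms are n = 2, 3, 4, 5.
For the next term, n = 6, so the run lengths are 11, 17, 7.

HHHHHHHHHHHZZZZZZZZZZZZZZZZZQQQQQQQ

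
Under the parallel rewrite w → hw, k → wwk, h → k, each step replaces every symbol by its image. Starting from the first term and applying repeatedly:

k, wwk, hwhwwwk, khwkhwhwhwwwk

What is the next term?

wwkkhwwwkkhwkhwkhwhwhwwwk

Replace each of the 13 characters of khwkhwhwhwwwk in place — wwk k hw wwk k hw k hw k hw hw hw wwk — and concatenate.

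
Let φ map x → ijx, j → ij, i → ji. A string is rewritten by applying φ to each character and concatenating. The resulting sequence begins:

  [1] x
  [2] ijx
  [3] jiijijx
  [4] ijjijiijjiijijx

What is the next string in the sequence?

jiijijjiijjijiijijjijiijjiijijx

φ(ijjijiijjiijijx) expands symbol-by-symbol to ji ij ij ji ij ji ji ij ij ji ji ij ji ij ijx; joining the 15 pieces gives the next term.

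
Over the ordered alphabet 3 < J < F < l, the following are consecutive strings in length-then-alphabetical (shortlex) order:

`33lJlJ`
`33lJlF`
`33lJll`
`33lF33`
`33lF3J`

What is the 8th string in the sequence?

33lFJ3

Stepping forward 3 times from 33lF3J: 33lF3J → 33lF3F → 33lF3l, then the target.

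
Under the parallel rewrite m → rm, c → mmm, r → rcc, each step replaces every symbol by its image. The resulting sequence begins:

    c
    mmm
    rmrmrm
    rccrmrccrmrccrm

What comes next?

rccmmmmmmrccrmrccmmmmmmrccrmrccmmmmmmrccrm

Replace each of the 15 characters of rccrmrccrmrccrm in place — rcc mmm mmm rcc rm rcc mmm mmm rcc rm rcc mmm mmm rcc rm — and concatenate.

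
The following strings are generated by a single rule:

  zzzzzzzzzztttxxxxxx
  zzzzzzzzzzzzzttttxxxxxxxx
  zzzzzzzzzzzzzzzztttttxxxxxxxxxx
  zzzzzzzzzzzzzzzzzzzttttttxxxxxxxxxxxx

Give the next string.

Reading off run lengths: z runs 10, 13, 16, 19; t runs 3, 4, 5, 6; x runs 6, 8, 10, 12 — each is linear in n, where the shown terms are n = 3, 4, 5, 6.
For the next term, n = 7, so the run lengths are 22, 7, 14.

zzzzzzzzzzzzzzzzzzzzzztttttttxxxxxxxxxxxxxx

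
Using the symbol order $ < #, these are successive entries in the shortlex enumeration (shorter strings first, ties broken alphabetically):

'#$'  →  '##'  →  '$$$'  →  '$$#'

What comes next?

Treat $$# as a base-2 numeral over the given alphabet and add one, carrying through any trailing #'s.

$#$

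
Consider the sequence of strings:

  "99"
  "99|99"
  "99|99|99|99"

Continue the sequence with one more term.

99|99|99|99|99|99|99|99

s(k+1) = s(k)·|·s(k) — each term doubles the last with '|' between the halves.
So the next term is two copies of 99|99|99|99 with '|' between the halves.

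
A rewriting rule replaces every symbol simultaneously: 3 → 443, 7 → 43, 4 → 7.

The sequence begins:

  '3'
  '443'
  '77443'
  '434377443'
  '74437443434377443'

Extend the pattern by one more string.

4377443437744374437443434377443

Replace each of the 17 characters of 74437443434377443 in place — 43 7 7 443 43 7 7 443 7 443 7 443 43 43 7 7 443 — and concatenate.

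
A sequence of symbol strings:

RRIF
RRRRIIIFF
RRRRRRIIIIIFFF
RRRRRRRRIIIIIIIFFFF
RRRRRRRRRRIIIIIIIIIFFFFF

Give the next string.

The n-th term is 2n R's then 2n-1 I's then n F's (n = 1, 2, …).
For the next term, n = 6, so the run lengths are 12, 11, 6.

RRRRRRRRRRRRIIIIIIIIIIIFFFFFF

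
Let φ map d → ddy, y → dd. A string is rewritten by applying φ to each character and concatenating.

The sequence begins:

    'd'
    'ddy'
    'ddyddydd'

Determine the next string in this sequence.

Expanding ddyddydd: d→ddy, d→ddy, y→dd, d→ddy, d→ddy, y→dd, d→ddy, d→ddy. Concatenated: ddy ddy dd ddy ddy dd ddy ddy.

ddyddyddddyddyddddyddy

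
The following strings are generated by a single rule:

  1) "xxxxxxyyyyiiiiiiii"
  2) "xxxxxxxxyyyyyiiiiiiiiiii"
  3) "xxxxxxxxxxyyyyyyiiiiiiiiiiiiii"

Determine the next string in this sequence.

Reading off run lengths: x runs 6, 8, 10; y runs 4, 5, 6; i runs 8, 11, 14 — each is linear in n, where the shown terms are n = 3, 4, 5.
At n = 6 the blocks have lengths 12, 7, 17.

xxxxxxxxxxxxyyyyyyyiiiiiiiiiiiiiiiii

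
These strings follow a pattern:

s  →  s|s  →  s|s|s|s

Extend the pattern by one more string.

s(k+1) = s(k)·|·s(k) — each term doubles the last with '|' between the halves.
Doubling s|s|s|s with '|' between the halves:

s|s|s|s|s|s|s|s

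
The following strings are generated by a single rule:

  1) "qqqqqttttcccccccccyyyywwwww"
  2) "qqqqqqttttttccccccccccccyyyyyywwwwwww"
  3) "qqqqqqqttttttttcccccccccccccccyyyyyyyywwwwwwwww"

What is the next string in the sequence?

The n-th term is n+3 q's then 2n t's then 3n+3 c's then 2n y's then 2n+1 w's, where the shown terms are n = 2, 3, 4.
For the next term, n = 5, so the run lengths are 8, 10, 18, 10, 11.

qqqqqqqqttttttttttccccccccccccccccccyyyyyyyyyywwwwwwwwwww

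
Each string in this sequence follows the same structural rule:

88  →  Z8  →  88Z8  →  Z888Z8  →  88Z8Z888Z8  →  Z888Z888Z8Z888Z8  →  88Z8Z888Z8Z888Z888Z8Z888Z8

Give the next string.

Z888Z888Z8Z888Z888Z8Z888Z8Z888Z888Z8Z888Z8

Each term (from the third on) is the two preceding terms concatenated in order: term 3 = 88·Z8 = 88Z8.
Continuing: Z888Z888Z8Z888Z8 · 88Z8Z888Z8Z888Z888Z8Z888Z8 gives term 8.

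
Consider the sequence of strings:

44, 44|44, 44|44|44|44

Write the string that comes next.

44|44|44|44|44|44|44|44

Every step duplicates the string with '|' between the halves.
So the next term is two copies of 44|44|44|44 with '|' between the halves.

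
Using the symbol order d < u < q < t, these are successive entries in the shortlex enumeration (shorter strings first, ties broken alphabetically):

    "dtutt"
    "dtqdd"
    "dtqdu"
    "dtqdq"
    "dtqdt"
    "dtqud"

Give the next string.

dtquu

Find the rightmost character of dtqud below t, bump it to the next letter, and reset everything to its right to d.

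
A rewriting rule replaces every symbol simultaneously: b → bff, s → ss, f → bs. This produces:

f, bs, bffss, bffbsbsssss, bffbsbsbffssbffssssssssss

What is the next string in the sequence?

Replace each of the 25 characters of bffbsbsbffssbffssssssssss in place — bff bs bs bff ss bff ss bff bs bs ss ss bff bs bs ss ss ss ss ss ss ss ss ss ss — and concatenate.

bffbsbsbffssbffssbffbsbsssssbffbsbsssssssssssssssssssss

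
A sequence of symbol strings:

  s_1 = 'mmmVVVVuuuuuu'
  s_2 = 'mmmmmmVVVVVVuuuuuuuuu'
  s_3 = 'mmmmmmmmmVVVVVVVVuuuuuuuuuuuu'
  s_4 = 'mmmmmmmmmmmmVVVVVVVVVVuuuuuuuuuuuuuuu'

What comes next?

mmmmmmmmmmmmmmmVVVVVVVVVVVVuuuuuuuuuuuuuuuuuu

Term n consists of 3n m's, followed by 2n+2 V's, followed by 3n+3 u's (n = 1, 2, …).
Setting n = 5 gives 15, 12, 18 characters in each block.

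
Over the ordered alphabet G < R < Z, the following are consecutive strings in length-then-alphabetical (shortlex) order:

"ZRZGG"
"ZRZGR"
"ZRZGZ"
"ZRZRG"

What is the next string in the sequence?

ZRZRR

Find the rightmost character of ZRZRG below Z, bump it to the next letter, and reset everything to its right to G.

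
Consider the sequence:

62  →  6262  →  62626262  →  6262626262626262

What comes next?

s(k+1) = s(k)·s(k) — each term doubles the last.
Doubling 6262626262626262:

62626262626262626262626262626262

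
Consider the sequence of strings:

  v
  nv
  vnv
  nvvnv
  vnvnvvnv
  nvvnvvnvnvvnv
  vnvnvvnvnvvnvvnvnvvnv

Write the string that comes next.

From term 3 onward, concatenate the second-to-last term with the last: v·nv = vnv, nv·vnv = nvvnv, …
So term 8 is nvvnvvnvnvvnv·vnvnvvnvnvvnvvnvnvvnv.

nvvnvvnvnvvnvvnvnvvnvnvvnvvnvnvvnv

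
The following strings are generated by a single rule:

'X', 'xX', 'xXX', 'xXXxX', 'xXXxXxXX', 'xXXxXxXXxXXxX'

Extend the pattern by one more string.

xXXxXxXXxXXxXxXXxXxXX

Each term (from the third on) is the previous term followed by the one before it: term 3 = xX·X = xXX.
Continuing: xXXxXxXXxXXxX · xXXxXxXX gives term 7.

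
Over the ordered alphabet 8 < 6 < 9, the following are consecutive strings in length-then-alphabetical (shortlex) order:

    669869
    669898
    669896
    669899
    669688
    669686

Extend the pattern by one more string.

Treat 669686 as a base-3 numeral over the given alphabet and add one, carrying through any trailing 9's.

669689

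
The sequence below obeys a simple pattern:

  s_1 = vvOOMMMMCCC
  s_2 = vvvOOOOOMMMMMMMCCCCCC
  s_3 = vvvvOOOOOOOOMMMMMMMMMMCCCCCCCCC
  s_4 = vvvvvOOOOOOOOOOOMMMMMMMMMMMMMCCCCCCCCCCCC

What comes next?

vvvvvvOOOOOOOOOOOOOOMMMMMMMMMMMMMMMMCCCCCCCCCCCCCCC

Term n consists of n+1 v's, followed by 3n-1 O's, followed by 3n+1 M's, followed by 3n C's (n = 1, 2, …).
For the next term, n = 5, so the run lengths are 6, 14, 16, 15.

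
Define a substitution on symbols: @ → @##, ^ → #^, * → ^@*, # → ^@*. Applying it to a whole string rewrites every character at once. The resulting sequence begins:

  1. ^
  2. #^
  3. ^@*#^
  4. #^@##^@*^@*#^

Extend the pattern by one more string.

Applying the rule to each of the 13 symbols of #^@##^@*^@*#^ gives the pieces ^@* #^ @## ^@* ^@* #^ @## ^@* #^ @## ^@* ^@* #^, which concatenate to the answer.

^@*#^@##^@*^@*#^@##^@*#^@##^@*^@*#^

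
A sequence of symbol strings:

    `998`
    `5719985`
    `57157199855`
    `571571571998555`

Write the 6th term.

Each term wraps the previous one in 571 on the left and 5 on the right.
From 571571571998555, 2 further steps: 571571571998555 → 5715715715719985555 → (answer).

57157157157157199855555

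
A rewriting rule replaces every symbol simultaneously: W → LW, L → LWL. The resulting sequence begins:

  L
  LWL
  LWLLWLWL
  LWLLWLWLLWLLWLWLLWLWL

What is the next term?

LWLLWLWLLWLLWLWLLWLWLLWLLWLWLLWLLWLWLLWLWLLWLLWLWLLWLWL

φ(LWLLWLWLLWLLWLWLLWLWL) expands symbol-by-symbol to LWL LW LWL LWL LW LWL LW LWL LWL LW LWL LWL LW LWL LW LWL LWL LW LWL LW LWL; joining the 21 pieces gives the next term.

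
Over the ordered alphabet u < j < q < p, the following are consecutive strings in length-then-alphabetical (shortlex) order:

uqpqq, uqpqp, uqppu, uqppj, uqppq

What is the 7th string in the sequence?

Stepping forward 2 times from uqppq: uqppq → uqppp, then the target.

upuuu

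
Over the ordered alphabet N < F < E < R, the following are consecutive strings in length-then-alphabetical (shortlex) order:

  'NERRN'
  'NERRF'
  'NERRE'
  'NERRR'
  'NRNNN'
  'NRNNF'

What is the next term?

NRNNE

Treat NRNNF as a base-4 numeral over the given alphabet and add one, carrying through any trailing R's.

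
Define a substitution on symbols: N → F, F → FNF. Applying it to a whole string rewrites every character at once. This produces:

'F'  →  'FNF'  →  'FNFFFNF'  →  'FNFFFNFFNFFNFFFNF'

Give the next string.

FNFFFNFFNFFNFFFNFFNFFFNFFNFFFNFFNFFNFFFNF

Replace each of the 17 characters of FNFFFNFFNFFNFFFNF in place — FNF F FNF FNF FNF F FNF FNF F FNF FNF F FNF FNF FNF F FNF — and concatenate.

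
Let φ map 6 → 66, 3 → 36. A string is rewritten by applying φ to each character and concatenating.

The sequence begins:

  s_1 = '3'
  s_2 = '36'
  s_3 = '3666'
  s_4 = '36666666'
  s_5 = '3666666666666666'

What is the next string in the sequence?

Rewriting the 16 symbols of 3666666666666666 one by one yields 36 66 66 66 66 66 66 66 66 66 66 66 66 66 66 66; concatenated:

36666666666666666666666666666666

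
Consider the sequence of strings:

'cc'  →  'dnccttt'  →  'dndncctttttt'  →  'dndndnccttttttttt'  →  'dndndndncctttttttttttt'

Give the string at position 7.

dndndndndndncctttttttttttttttttt

Every step adds dn to the front and ttt to the end of the previous string.
From dndndndncctttttttttttt, 2 further steps: dndndndncctttttttttttt → dndndndndnccttttttttttttttt → (answer).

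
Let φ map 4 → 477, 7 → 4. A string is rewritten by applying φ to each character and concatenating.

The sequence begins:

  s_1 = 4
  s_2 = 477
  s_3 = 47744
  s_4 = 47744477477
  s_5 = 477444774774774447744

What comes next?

Replace each of the 21 characters of 477444774774774447744 in place — 477 4 4 477 477 477 4 4 477 4 4 477 4 4 477 477 477 4 4 477 477 — and concatenate.

4774447747747744477444774447747747744477477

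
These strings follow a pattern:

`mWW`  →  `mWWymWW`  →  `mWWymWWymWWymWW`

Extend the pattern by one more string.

Every step duplicates the string with 'y' between the halves.
So the next term is two copies of mWWymWWymWWymWW with 'y' between the halves.

mWWymWWymWWymWWymWWymWWymWWymWW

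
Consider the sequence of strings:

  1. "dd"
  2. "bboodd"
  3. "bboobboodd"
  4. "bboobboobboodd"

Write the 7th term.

Every step adds bboo at the front: s(k+1) = bboo·s(k).
From bboobboobboodd, 3 further steps: bboobboobboodd → bboobboobboobboodd → bboobboobboobboobboodd → (answer).

bboobboobboobboobboobboodd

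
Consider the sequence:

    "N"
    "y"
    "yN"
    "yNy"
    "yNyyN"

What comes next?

From term 3 onward, concatenate the last term with the second-to-last: y·N = yN, yN·y = yNy, …
The next term joins yNyyN and yNy.

yNyyNyNy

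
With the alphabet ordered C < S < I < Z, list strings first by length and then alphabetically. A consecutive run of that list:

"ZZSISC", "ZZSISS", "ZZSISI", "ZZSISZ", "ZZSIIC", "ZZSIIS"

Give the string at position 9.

ZZSIZC

Stepping forward 3 times from ZZSIIS: ZZSIIS → ZZSIII → ZZSIIZ, then the target.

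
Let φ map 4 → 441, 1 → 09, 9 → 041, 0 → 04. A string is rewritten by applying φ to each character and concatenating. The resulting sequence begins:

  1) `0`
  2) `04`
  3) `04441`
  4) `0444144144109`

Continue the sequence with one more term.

Applying the rule to each of the 13 symbols of 0444144144109 gives the pieces 04 441 441 441 09 441 441 09 441 441 09 04 041, which concatenate to the answer.

0444144144109441441094414410904041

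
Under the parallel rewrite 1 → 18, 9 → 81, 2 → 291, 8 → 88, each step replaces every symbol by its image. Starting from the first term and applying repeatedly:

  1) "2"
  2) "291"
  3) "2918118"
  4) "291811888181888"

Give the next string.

Replace each of the 15 characters of 291811888181888 in place — 291 81 18 88 18 18 88 88 88 18 88 18 88 88 88 — and concatenate.

2918118881818888888188818888888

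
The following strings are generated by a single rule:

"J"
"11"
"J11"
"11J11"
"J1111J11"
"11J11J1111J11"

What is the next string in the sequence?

This is a Fibonacci-style word recurrence s(k) = s(k−2)·s(k−1): e.g. J·11 = J11.
The next term joins J1111J11 and 11J11J1111J11.

J1111J1111J11J1111J11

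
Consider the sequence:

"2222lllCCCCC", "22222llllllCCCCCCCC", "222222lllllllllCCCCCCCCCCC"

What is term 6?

222222222llllllllllllllllllCCCCCCCCCCCCCCCCCCCC

The n-th term is n+3 2's then 3n l's then 3n+2 C's (n = 1, 2, …).
Setting n = 6 gives 9, 18, 20 characters in each block.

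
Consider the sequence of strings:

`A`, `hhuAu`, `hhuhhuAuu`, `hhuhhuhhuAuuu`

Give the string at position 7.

s(k+1) = hhu·s(k)·u, so each term gains hhu as a prefix and u as a suffix.
From hhuhhuhhuAuuu, 3 further steps: hhuhhuhhuAuuu → hhuhhuhhuhhuAuuuu → hhuhhuhhuhhuhhuAuuuuu → (answer).

hhuhhuhhuhhuhhuhhuAuuuuuu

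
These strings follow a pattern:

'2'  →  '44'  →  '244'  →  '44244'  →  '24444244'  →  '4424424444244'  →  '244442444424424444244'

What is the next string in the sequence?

4424424444244244442444424424444244

Each term (from the third on) is the two preceding terms concatenated in order: term 3 = 2·44 = 244.
Continuing: 4424424444244 · 244442444424424444244 gives term 8.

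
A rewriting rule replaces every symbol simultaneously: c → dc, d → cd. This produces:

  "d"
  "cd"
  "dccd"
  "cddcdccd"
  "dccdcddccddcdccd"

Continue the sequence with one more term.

Rewriting the 16 symbols of dccdcddccddcdccd one by one yields cd dc dc cd dc cd cd dc dc cd cd dc cd dc dc cd; concatenated:

cddcdccddccdcddcdccdcddccddcdccd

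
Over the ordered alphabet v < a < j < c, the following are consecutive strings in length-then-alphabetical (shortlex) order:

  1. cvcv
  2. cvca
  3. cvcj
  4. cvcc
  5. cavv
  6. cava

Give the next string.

Find the rightmost character of cava below c, bump it to the next letter, and reset everything to its right to v.

cavj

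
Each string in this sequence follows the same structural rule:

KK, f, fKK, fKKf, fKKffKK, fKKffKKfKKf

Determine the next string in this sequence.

From term 3 onward, concatenate the last term with the second-to-last: f·KK = fKK, fKK·f = fKKf, …
The next term joins fKKffKKfKKf and fKKffKK.

fKKffKKfKKffKKffKK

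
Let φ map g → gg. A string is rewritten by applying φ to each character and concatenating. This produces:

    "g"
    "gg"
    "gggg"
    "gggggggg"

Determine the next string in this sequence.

gggggggggggggggg

Apply φ to gggggggg symbol by symbol: g→gg, g→gg, g→gg, g→gg, g→gg, g→gg, g→gg, g→gg; joined: gg gg gg gg gg gg gg gg.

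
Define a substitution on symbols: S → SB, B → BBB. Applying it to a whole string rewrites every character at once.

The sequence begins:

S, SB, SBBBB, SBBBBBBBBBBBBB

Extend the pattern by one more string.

Applying the rule to each of the 14 symbols of SBBBBBBBBBBBBB gives the pieces SB BBB BBB BBB BBB BBB BBB BBB BBB BBB BBB BBB BBB BBB, which concatenate to the answer.

SBBBBBBBBBBBBBBBBBBBBBBBBBBBBBBBBBBBBBBBB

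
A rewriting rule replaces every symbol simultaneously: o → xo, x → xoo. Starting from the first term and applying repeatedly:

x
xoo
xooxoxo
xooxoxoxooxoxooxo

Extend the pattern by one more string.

xooxoxoxooxoxooxoxooxoxoxooxoxooxoxoxooxo

Applying the rule to each of the 17 symbols of xooxoxoxooxoxooxo gives the pieces xoo xo xo xoo xo xoo xo xoo xo xo xoo xo xoo xo xo xoo xo, which concatenate to the answer.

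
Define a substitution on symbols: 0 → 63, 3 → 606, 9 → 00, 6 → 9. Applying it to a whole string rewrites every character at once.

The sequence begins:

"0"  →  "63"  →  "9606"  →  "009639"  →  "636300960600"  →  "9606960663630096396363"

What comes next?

0096390096399606960663630096060096069606

φ(9606960663630096396363) expands symbol-by-symbol to 00 9 63 9 00 9 63 9 9 606 9 606 63 63 00 9 606 00 9 606 9 606; joining the 22 pieces gives the next term.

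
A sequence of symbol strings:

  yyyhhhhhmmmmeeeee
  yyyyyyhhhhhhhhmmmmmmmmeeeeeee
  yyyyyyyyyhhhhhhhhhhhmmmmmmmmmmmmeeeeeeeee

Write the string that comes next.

The n-th term is 3n y's then 3n+2 h's then 4n m's then 2n+3 e's (n = 1, 2, …).
At n = 4 the blocks have lengths 12, 14, 16, 11.

yyyyyyyyyyyyhhhhhhhhhhhhhhmmmmmmmmmmmmmmmmeeeeeeeeeee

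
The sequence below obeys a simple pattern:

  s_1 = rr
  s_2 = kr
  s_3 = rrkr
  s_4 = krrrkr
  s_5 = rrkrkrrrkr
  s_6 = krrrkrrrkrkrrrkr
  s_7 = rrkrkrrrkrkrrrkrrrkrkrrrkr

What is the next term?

From term 3 onward, concatenate the second-to-last term with the last: rr·kr = rrkr, kr·rrkr = krrrkr, …
So term 8 is krrrkrrrkrkrrrkr·rrkrkrrrkrkrrrkrrrkrkrrrkr.

krrrkrrrkrkrrrkrrrkrkrrrkrkrrrkrrrkrkrrrkr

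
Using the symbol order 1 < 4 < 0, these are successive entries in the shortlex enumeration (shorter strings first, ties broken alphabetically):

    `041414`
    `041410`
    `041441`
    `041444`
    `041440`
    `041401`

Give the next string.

Treat 041401 as a base-3 numeral over the given alphabet and add one, carrying through any trailing 0's.

041404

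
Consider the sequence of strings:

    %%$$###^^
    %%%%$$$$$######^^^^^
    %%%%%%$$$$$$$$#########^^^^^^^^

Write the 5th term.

Each string has the form %^{2n} $^{3n-1} #^{3n} ^^{3n-1} (n = 1, 2, …).
At n = 5 the blocks have lengths 10, 14, 15, 14.

%%%%%%%%%%$$$$$$$$$$$$$$###############^^^^^^^^^^^^^^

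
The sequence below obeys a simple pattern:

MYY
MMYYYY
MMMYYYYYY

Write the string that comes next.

Term n consists of n M's, followed by 2n Y's (n = 1, 2, …).
Setting n = 4 gives 4, 8 characters in each block.

MMMMYYYYYYYY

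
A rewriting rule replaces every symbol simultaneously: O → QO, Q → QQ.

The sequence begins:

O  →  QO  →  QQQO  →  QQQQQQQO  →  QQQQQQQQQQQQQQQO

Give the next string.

QQQQQQQQQQQQQQQQQQQQQQQQQQQQQQQO

Replace each of the 16 characters of QQQQQQQQQQQQQQQO in place — QQ QQ QQ QQ QQ QQ QQ QQ QQ QQ QQ QQ QQ QQ QQ QO — and concatenate.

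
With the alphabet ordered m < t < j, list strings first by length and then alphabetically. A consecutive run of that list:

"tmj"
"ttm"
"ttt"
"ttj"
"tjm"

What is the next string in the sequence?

tjt

Find the rightmost character of tjm below j, bump it to the next letter, and reset everything to its right to m.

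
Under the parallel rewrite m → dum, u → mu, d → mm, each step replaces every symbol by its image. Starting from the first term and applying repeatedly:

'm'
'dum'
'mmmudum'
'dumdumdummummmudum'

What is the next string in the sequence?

Applying the rule to each of the 18 symbols of dumdumdummummmudum gives the pieces mm mu dum mm mu dum mm mu dum dum mu dum dum dum mu mm mu dum, which concatenate to the answer.

mmmudummmmudummmmudumdummudumdumdummummmudum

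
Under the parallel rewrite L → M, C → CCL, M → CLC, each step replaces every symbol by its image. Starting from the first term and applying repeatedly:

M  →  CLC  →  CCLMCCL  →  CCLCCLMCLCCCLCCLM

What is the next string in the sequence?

φ(CCLCCLMCLCCCLCCLM) expands symbol-by-symbol to CCL CCL M CCL CCL M CLC CCL M CCL CCL CCL M CCL CCL M CLC; joining the 17 pieces gives the next term.

CCLCCLMCCLCCLMCLCCCLMCCLCCLCCLMCCLCCLMCLC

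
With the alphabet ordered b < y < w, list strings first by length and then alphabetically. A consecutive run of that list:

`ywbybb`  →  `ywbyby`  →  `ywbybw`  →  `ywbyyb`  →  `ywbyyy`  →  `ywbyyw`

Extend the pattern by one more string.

ywbywb

The successor of ywbyyw increments the rightmost position that isn't already w and resets every position after it to b.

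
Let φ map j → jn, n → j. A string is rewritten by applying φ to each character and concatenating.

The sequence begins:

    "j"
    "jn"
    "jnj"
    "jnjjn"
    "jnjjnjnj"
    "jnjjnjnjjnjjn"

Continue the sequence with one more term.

Rewriting the 13 symbols of jnjjnjnjjnjjn one by one yields jn j jn jn j jn j jn jn j jn jn j; concatenated:

jnjjnjnjjnjjnjnjjnjnj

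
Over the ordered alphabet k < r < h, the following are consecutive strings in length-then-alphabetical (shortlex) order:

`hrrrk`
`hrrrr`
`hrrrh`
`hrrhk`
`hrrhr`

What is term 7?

Advancing 2 positions from hrrhr through hrrhr → hrrhh reaches term 7.

hrhkk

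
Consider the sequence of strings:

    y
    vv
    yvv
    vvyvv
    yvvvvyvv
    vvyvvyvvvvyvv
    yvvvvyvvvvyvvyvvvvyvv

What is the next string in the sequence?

This is a Fibonacci-style word recurrence s(k) = s(k−2)·s(k−1): e.g. y·vv = yvv.
Continuing: vvyvvyvvvvyvv · yvvvvyvvvvyvvyvvvvyvv gives term 8.

vvyvvyvvvvyvvyvvvvyvvvvyvvyvvvvyvv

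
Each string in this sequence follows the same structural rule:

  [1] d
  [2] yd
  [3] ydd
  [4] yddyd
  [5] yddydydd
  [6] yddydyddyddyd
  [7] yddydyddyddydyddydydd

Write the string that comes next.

yddydyddyddydyddydyddyddydyddyddyd

Each term (from the third on) is the previous term followed by the one before it: term 3 = yd·d = ydd.
So term 8 is yddydyddyddydyddydydd·yddydyddyddyd.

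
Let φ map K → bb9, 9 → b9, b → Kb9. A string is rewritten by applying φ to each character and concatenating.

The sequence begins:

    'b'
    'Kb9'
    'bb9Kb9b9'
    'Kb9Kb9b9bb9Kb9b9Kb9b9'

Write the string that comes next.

bb9Kb9b9bb9Kb9b9Kb9b9Kb9Kb9b9bb9Kb9b9Kb9b9bb9Kb9b9Kb9b9

φ(Kb9Kb9b9bb9Kb9b9Kb9b9) expands symbol-by-symbol to bb9 Kb9 b9 bb9 Kb9 b9 Kb9 b9 Kb9 Kb9 b9 bb9 Kb9 b9 Kb9 b9 bb9 Kb9 b9 Kb9 b9; joining the 21 pieces gives the next term.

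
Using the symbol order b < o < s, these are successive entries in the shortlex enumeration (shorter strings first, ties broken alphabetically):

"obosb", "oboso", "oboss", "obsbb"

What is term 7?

Stepping forward 3 times from obsbb: obsbb → obsbo → obsbs, then the target.

obsob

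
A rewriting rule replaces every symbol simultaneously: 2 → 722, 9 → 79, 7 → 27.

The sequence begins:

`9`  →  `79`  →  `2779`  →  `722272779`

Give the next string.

2772272272227722272779

Rewriting each symbol of 722272779: 7→27, 2→722, 2→722, 2→722, 7→27, 2→722, 7→27, 7→27, 9→79, which concatenates to 27 722 722 722 27 722 27 27 79.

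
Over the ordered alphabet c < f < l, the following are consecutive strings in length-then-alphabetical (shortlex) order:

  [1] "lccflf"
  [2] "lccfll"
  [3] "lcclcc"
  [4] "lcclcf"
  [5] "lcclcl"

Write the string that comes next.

lcclfc

Find the rightmost character of lcclcl below l, bump it to the next letter, and reset everything to its right to c.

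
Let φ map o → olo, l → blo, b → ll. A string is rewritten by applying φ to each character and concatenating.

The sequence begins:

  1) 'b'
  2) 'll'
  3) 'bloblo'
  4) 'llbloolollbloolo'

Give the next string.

φ(llbloolollbloolo) expands symbol-by-symbol to blo blo ll blo olo olo blo olo blo blo ll blo olo olo blo olo; joining the 16 pieces gives the next term.

bloblollblooloolobloolobloblollblooloolobloolo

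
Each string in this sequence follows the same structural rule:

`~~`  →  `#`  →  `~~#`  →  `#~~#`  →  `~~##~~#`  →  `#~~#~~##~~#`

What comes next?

~~##~~##~~#~~##~~#

Each term (from the third on) is the two preceding terms concatenated in order: term 3 = ~~·# = ~~#.
Continuing: ~~##~~# · #~~#~~##~~# gives term 7.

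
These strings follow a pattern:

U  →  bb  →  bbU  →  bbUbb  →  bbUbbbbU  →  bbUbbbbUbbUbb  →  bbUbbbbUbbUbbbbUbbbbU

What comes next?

From term 3 onward, concatenate the last term with the second-to-last: bb·U = bbU, bbU·bb = bbUbb, …
So term 8 is bbUbbbbUbbUbbbbUbbbbU·bbUbbbbUbbUbb.

bbUbbbbUbbUbbbbUbbbbUbbUbbbbUbbUbb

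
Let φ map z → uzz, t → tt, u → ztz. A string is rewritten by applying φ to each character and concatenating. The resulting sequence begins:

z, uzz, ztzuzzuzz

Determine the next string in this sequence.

Apply φ to ztzuzzuzz symbol by symbol: z→uzz, t→tt, z→uzz, u→ztz, z→uzz, z→uzz, u→ztz, z→uzz, z→uzz; joined: uzz tt uzz ztz uzz uzz ztz uzz uzz.

uzzttuzzztzuzzuzzztzuzzuzz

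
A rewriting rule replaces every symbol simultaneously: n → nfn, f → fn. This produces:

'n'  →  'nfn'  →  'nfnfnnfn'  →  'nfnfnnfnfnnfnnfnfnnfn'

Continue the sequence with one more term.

nfnfnnfnfnnfnnfnfnnfnfnnfnnfnfnnfnnfnfnnfnfnnfnnfnfnnfn

Replace each of the 21 characters of nfnfnnfnfnnfnnfnfnnfn in place — nfn fn nfn fn nfn nfn fn nfn fn nfn nfn fn nfn nfn fn nfn fn nfn nfn fn nfn — and concatenate.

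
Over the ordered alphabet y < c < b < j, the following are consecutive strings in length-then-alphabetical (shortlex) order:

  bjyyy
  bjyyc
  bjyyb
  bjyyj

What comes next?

bjycy

Treat bjyyj as a base-4 numeral over the given alphabet and add one, carrying through any trailing j's.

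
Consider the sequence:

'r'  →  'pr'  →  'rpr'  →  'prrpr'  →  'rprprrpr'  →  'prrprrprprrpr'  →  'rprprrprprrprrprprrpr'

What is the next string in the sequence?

prrprrprprrprrprprrprprrprrprprrpr

This is a Fibonacci-style word recurrence s(k) = s(k−2)·s(k−1): e.g. r·pr = rpr.
Continuing: prrprrprprrpr · rprprrprprrprrprprrpr gives term 8.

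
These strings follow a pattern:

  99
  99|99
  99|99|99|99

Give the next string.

Each string is two copies of the previous one joined by '|'.
Doubling 99|99|99|99 with '|' between the halves:

99|99|99|99|99|99|99|99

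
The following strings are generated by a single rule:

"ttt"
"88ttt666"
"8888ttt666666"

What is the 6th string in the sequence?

s(k+1) = 88·s(k)·666, so each term gains 88 as a prefix and 666 as a suffix.
From 8888ttt666666, 3 further steps: 8888ttt666666 → 888888ttt666666666 → 88888888ttt666666666666 → (answer).

8888888888ttt666666666666666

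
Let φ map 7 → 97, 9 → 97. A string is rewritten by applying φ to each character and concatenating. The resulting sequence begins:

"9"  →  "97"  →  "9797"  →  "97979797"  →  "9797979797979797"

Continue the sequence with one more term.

97979797979797979797979797979797

Replace each of the 16 characters of 9797979797979797 in place — 97 97 97 97 97 97 97 97 97 97 97 97 97 97 97 97 — and concatenate.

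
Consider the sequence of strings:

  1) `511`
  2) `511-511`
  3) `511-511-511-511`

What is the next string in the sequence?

Each string is two copies of the previous one joined by '-'.
Doubling 511-511-511-511 with '-' between the halves:

511-511-511-511-511-511-511-511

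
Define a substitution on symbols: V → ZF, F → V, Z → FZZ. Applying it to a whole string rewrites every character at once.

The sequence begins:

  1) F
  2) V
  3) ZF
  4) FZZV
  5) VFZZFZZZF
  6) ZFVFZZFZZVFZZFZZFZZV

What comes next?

FZZVZFVFZZFZZVFZZFZZZFVFZZFZZVFZZFZZVFZZFZZZF

Replace each of the 20 characters of ZFVFZZFZZVFZZFZZFZZV in place — FZZ V ZF V FZZ FZZ V FZZ FZZ ZF V FZZ FZZ V FZZ FZZ V FZZ FZZ ZF — and concatenate.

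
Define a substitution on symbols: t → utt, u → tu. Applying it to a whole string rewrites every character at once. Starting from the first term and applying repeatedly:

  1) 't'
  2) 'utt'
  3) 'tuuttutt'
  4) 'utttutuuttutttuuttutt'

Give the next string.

Replace each of the 21 characters of utttutuuttutttuuttutt in place — tu utt utt utt tu utt tu tu utt utt tu utt utt utt tu tu utt utt tu utt utt — and concatenate.

tuuttuttutttuutttutuuttutttuuttuttutttutuuttutttuuttutt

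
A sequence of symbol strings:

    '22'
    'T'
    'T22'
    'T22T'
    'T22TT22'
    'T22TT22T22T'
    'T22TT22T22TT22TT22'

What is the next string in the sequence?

T22TT22T22TT22TT22T22TT22T22T

Each term (from the third on) is the previous term followed by the one before it: term 3 = T·22 = T22.
Continuing: T22TT22T22TT22TT22 · T22TT22T22T gives term 8.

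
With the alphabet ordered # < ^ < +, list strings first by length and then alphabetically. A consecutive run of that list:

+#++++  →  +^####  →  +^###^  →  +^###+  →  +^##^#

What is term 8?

+^##+#

Advancing 3 positions from +^##^# through +^##^# → +^##^^ → +^##^+ reaches term 8.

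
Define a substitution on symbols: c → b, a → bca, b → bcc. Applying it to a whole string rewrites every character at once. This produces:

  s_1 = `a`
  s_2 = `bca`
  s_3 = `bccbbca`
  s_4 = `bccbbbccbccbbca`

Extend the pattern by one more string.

bccbbbccbccbccbbbccbbbccbccbbca

φ(bccbbbccbccbbca) expands symbol-by-symbol to bcc b b bcc bcc bcc b b bcc b b bcc bcc b bca; joining the 15 pieces gives the next term.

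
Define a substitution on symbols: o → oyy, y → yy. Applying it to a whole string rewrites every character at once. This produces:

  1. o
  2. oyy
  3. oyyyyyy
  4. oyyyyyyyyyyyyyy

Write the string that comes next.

Rewriting the 15 symbols of oyyyyyyyyyyyyyy one by one yields oyy yy yy yy yy yy yy yy yy yy yy yy yy yy yy; concatenated:

oyyyyyyyyyyyyyyyyyyyyyyyyyyyyyy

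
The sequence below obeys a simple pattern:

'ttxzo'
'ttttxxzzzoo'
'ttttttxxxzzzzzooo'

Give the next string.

Term n consists of 2n t's, followed by n x's, followed by 2n-1 z's, followed by n o's (n = 1, 2, …).
At n = 4 the blocks have lengths 8, 4, 7, 4.

ttttttttxxxxzzzzzzzoooo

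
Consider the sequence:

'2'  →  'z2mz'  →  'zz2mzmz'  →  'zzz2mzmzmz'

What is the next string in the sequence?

Every step adds z to the front and mz to the end of the previous string.
One more step from zzz2mzmzmz gives the answer.

zzzz2mzmzmzmz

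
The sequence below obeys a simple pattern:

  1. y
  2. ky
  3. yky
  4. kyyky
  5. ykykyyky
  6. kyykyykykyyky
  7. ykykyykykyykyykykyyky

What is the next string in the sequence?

Each term (from the third on) is the two preceding terms concatenated in order: term 3 = y·ky = yky.
So term 8 is kyykyykykyyky·ykykyykykyykyykykyyky.

kyykyykykyykyykykyykykyykyykykyyky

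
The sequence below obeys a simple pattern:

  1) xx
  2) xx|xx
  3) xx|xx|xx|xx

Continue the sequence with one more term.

xx|xx|xx|xx|xx|xx|xx|xx

Each string is two copies of the previous one joined by '|'.
So the next term is two copies of xx|xx|xx|xx with '|' between the halves.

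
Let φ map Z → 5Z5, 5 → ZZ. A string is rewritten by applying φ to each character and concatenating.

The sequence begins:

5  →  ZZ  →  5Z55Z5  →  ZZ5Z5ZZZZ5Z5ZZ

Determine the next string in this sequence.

Rewriting the 14 symbols of ZZ5Z5ZZZZ5Z5ZZ one by one yields 5Z5 5Z5 ZZ 5Z5 ZZ 5Z5 5Z5 5Z5 5Z5 ZZ 5Z5 ZZ 5Z5 5Z5; concatenated:

5Z55Z5ZZ5Z5ZZ5Z55Z55Z55Z5ZZ5Z5ZZ5Z55Z5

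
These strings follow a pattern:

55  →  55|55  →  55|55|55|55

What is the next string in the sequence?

s(k+1) = s(k)·|·s(k) — each term doubles the last with '|' between the halves.
So the next term is two copies of 55|55|55|55 with '|' between the halves.

55|55|55|55|55|55|55|55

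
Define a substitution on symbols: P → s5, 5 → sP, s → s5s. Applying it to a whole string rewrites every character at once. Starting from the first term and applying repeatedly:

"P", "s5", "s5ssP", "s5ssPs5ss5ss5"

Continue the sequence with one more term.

Rewriting the 13 symbols of s5ssPs5ss5ss5 one by one yields s5s sP s5s s5s s5 s5s sP s5s s5s sP s5s s5s sP; concatenated:

s5ssPs5ss5ss5s5ssPs5ss5ssPs5ss5ssP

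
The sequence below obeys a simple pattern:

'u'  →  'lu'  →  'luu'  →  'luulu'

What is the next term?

Each term (from the third on) is the previous term followed by the one before it: term 3 = lu·u = luu.
The next term joins luulu and luu.

luululuu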